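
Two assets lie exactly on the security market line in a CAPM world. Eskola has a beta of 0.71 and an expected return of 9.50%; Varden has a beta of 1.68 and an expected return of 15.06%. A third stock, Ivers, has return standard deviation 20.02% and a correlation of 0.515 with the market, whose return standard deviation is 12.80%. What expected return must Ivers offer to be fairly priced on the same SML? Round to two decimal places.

10.05%

MRP = (15.06% − 9.50%) / (1.68 − 0.71) = 5.7320%
R_f = 9.50% − 0.71 × 5.7320% = 5.4303%
β_Ivers = ρ·σ_i/σ_m = 0.515 × 20.02 / 12.80 = 0.8055
E(R_Ivers) = R_f + β × MRP = 5.4303% + 0.8055 × 5.7320% = 10.05%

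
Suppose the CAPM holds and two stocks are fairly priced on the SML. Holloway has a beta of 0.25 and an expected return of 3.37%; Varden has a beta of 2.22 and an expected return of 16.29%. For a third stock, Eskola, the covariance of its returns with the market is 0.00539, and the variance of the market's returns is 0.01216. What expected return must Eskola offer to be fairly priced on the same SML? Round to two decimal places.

4.64%

MRP = (16.29% − 3.37%) / (2.22 − 0.25) = 6.5584%
R_f = 3.37% − 0.25 × 6.5584% = 1.7304%
β_Eskola = Cov / Var(R_m) = 0.00539 / 0.01216 = 0.4433
E(R_Eskola) = R_f + β × MRP = 1.7304% + 0.4433 × 6.5584% = 4.64%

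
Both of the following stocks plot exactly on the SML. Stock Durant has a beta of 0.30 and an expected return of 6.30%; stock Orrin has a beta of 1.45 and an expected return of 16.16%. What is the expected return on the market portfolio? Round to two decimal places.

12.30%

Both satisfy E(R) = R_f + β·MRP, so the slope of the SML is
MRP = (16.16% − 6.30%) / (1.45 − 0.30) = 9.86% / 1.15 = 8.5739%
R_f = E(R_Durant) − β_Durant·MRP = 6.30% − 0.30 × 8.5739% = 3.7278%
E(R_m) = R_f + MRP = 3.7278% + 8.5739% = 12.30%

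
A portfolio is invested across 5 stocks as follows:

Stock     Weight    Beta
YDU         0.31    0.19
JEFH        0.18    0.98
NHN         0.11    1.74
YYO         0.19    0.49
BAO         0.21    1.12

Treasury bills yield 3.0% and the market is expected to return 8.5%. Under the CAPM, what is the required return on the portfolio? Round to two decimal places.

β_P = Σ w_i β_i = 0.31×0.19 + 0.18×0.98 + 0.11×1.74 + 0.19×0.49 + 0.21×1.12 = 0.7550
MRP = 8.5% − 3.0% = 5.50%
E(R_P) = R_f + β_P × MRP = 3.0% + 0.7550 × 5.5% = 7.15%

7.15%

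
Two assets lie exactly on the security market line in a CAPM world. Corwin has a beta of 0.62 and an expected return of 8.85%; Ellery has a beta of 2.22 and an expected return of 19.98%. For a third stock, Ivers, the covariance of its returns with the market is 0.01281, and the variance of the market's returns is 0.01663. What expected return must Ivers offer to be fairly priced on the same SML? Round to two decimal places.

9.90%

MRP = (19.98% − 8.85%) / (2.22 − 0.62) = 6.9563%
R_f = 8.85% − 0.62 × 6.9563% = 4.5371%
β_Ivers = Cov / Var(R_m) = 0.01281 / 0.01663 = 0.7703
E(R_Ivers) = R_f + β × MRP = 4.5371% + 0.7703 × 6.9563% = 9.90%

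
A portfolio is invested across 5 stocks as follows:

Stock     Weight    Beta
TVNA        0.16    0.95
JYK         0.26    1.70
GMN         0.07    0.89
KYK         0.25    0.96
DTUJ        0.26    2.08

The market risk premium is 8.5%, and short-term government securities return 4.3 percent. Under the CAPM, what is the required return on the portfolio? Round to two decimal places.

β_P = Σ w_i β_i = 0.16×0.95 + 0.26×1.70 + 0.07×0.89 + 0.25×0.96 + 0.26×2.08 = 1.4371
E(R_P) = R_f + β_P × MRP = 4.3% + 1.4371 × 8.5% = 16.52%

16.52%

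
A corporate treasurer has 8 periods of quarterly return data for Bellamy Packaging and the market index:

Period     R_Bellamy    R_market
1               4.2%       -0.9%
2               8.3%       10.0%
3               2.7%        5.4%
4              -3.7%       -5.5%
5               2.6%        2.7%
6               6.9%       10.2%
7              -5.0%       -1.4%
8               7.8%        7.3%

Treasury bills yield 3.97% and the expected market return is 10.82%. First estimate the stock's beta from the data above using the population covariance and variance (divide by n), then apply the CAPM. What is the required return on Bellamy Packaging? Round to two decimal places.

Mean R_i = (4.2 + 8.3 + 2.7 − 3.7 + 2.6 + 6.9 − 5.0 + 7.8) / 8 = 2.9750%
Mean R_m = (-0.9 + 10.0 + 5.4 − 5.5 + 2.7 + 10.2 − 1.4 + 7.3) / 8 = 3.4750%
Σ(R_i − R̄_i)(R_m − R̄_m) = 172.7850  ⇒  Cov = 172.7850 / 8 = 21.5981
Σ(R_m − R̄_m)² = 230.1950  ⇒  Var(R_m) = 230.1950 / 8 = 28.7744
β = Cov / Var(R_m) = 21.5981 / 28.7744 = 0.7506
MRP = 10.82% − 3.97% = 6.85%
E(R) = R_f + β × MRP = 3.97% + 0.7506 × 6.85% = 9.11%

9.11%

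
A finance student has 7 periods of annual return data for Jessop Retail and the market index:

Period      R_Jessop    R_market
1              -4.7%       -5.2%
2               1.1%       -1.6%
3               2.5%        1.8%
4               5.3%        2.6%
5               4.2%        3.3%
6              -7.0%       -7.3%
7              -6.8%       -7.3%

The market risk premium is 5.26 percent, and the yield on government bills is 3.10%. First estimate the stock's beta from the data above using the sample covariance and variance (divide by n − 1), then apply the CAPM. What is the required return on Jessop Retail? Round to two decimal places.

8.95%

Mean R_i = (-4.7 + 1.1 + 2.5 + 5.3 + 4.2 − 7.0 − 6.8) / 7 = -0.7714%
Mean R_m = (-5.2 − 1.6 + 1.8 + 2.6 + 3.3 − 7.3 − 7.3) / 7 = -1.9571%
Σ(R_i − R̄_i)(R_m − R̄_m) = 144.9914  ⇒  Cov = 144.9914 / 6 = 24.1652
Σ(R_m − R̄_m)² = 130.2571  ⇒  Var(R_m) = 130.2571 / 6 = 21.7095
β = Cov / Var(R_m) = 24.1652 / 21.7095 = 1.1131
E(R) = R_f + β × MRP = 3.10% + 1.1131 × 5.26% = 8.95%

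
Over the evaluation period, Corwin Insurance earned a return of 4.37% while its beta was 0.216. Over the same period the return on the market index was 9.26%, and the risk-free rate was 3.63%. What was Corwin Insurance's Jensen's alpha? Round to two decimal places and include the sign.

Market excess return = 9.26% − 3.63% = 5.63%
CAPM benchmark = R_f + β(R_m − R_f) = 3.63% + 0.216 × 5.63% = 4.84608%
α = actual − benchmark = 4.37% − 4.84608% = -0.48%

-0.48%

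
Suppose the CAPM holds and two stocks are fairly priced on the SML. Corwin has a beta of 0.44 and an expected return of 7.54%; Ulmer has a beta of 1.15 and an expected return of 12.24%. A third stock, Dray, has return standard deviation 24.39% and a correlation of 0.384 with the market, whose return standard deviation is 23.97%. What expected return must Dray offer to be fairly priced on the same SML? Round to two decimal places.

7.21%

MRP = (12.24% − 7.54%) / (1.15 − 0.44) = 6.6197%
R_f = 7.54% − 0.44 × 6.6197% = 4.6273%
β_Dray = ρ·σ_i/σ_m = 0.384 × 24.39 / 23.97 = 0.3907
E(R_Dray) = R_f + β × MRP = 4.6273% + 0.3907 × 6.6197% = 7.21%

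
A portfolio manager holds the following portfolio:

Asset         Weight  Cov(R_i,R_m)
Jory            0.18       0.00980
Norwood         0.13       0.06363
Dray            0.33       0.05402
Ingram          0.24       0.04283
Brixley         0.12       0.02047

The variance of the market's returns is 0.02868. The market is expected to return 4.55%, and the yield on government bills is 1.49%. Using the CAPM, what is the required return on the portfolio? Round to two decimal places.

5.82%

β_Jory = 0.00980 / 0.02868 = 0.3417
β_Norwood = 0.06363 / 0.02868 = 2.2186
β_Dray = 0.05402 / 0.02868 = 1.8835
β_Ingram = 0.04283 / 0.02868 = 1.4934
β_Brixley = 0.02047 / 0.02868 = 0.7137
β_P = Σ w_i β_i = 0.18×0.3417 + 0.13×2.2186 + 0.33×1.8835 + 0.24×1.4934 + 0.12×0.7137 = 1.4155
MRP = 4.55% − 1.49% = 3.06%
E(R_P) = R_f + β_P × MRP = 1.49% + 1.4155 × 3.06% = 5.82%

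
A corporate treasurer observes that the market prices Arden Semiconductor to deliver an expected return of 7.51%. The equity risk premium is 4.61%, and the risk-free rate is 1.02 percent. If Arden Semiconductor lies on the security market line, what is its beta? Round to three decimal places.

β = (E(R) − R_f) / MRP = (7.51% − 1.02%) / 4.61% = 6.49% / 4.61% = 1.408

1.408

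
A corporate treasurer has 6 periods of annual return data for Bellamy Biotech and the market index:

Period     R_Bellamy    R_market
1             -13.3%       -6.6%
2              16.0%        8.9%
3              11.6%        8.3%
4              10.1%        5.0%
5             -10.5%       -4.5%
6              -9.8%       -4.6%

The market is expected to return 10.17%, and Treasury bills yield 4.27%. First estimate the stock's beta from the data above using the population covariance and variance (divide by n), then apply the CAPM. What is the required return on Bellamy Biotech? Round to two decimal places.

15.20%

Mean R_i = (-13.3 + 16.0 + 11.6 + 10.1 − 10.5 − 9.8) / 6 = 0.6833%
Mean R_m = (-6.6 + 8.9 + 8.3 + 5.0 − 4.5 − 4.6) / 6 = 1.0833%
Σ(R_i − R̄_i)(R_m − R̄_m) = 464.8483  ⇒  Cov = 464.8483 / 6 = 77.4747
Σ(R_m − R̄_m)² = 251.0283  ⇒  Var(R_m) = 251.0283 / 6 = 41.8381
β = Cov / Var(R_m) = 77.4747 / 41.8381 = 1.8518
MRP = 10.17% − 4.27% = 5.90%
E(R) = R_f + β × MRP = 4.27% + 1.8518 × 5.90% = 15.20%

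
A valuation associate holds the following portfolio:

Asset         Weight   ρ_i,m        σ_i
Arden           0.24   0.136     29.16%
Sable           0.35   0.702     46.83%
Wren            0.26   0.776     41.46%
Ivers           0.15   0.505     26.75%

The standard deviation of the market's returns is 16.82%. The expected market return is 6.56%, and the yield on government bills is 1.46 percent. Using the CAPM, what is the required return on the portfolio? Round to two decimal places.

β_Arden = 0.136 × 29.16% / 16.82% = 0.2358
β_Sable = 0.702 × 46.83% / 16.82% = 1.9545
β_Wren = 0.776 × 41.46% / 16.82% = 1.9128
β_Ivers = 0.505 × 26.75% / 16.82% = 0.8031
β_P = Σ w_i β_i = 0.24×0.2358 + 0.35×1.9545 + 0.26×1.9128 + 0.15×0.8031 = 1.3585
MRP = 6.56% − 1.46% = 5.10%
E(R_P) = R_f + β_P × MRP = 1.46% + 1.3585 × 5.10% = 8.39%

8.39%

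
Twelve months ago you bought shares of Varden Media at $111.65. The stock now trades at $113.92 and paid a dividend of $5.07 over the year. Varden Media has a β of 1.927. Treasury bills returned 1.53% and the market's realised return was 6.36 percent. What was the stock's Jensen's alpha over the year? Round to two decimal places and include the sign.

Realised HPR = (P1 + D1 − P0) / P0 = (113.92 + 5.07 − 111.65) / 111.65 = 7.34 / 111.65 = 6.5741%
MRP = 6.36% − 1.53% = 4.83%
CAPM required = R_f + β·MRP = 1.53% + 1.927 × 4.83% = 10.83741%
α = realised − required = 6.5741% − 10.83741% = -4.26%

-4.26%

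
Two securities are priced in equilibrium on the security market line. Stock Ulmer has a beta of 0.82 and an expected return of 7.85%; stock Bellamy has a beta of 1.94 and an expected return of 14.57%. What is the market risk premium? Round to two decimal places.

6.00%

Both satisfy E(R) = R_f + β·MRP, so the slope of the SML is
MRP = (14.57% − 7.85%) / (1.94 − 0.82) = 6.72% / 1.12 = 6.0000%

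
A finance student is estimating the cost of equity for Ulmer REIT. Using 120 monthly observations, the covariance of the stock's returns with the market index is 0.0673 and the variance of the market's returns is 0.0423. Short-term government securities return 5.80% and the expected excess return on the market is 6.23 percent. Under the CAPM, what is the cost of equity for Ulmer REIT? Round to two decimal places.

15.71%

β = Cov(R_i, R_m) / Var(R_m) = 0.0673 / 0.0423 = 1.5910
E(R) = R_f + β × MRP = 5.80% + 1.5910 × 6.23% = 15.71%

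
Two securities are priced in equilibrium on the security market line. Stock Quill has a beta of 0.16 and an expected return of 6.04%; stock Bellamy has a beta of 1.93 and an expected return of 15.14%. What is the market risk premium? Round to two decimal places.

Both satisfy E(R) = R_f + β·MRP, so the slope of the SML is
MRP = (15.14% − 6.04%) / (1.93 − 0.16) = 9.10% / 1.77 = 5.1412%

5.14%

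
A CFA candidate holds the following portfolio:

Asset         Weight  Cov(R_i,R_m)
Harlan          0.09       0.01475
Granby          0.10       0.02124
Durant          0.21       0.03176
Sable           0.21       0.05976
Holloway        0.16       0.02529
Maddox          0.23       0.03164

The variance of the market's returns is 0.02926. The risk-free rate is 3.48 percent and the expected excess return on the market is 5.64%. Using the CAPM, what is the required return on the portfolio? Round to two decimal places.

β_Harlan = 0.01475 / 0.02926 = 0.5041
β_Granby = 0.02124 / 0.02926 = 0.7259
β_Durant = 0.03176 / 0.02926 = 1.0854
β_Sable = 0.05976 / 0.02926 = 2.0424
β_Holloway = 0.02529 / 0.02926 = 0.8643
β_Maddox = 0.03164 / 0.02926 = 1.0813
β_P = Σ w_i β_i = 0.09×0.5041 + 0.10×0.7259 + 0.21×1.0854 + 0.21×2.0424 + 0.16×0.8643 + 0.23×1.0813 = 1.1618
E(R_P) = R_f + β_P × MRP = 3.48% + 1.1618 × 5.64% = 10.03%

10.03%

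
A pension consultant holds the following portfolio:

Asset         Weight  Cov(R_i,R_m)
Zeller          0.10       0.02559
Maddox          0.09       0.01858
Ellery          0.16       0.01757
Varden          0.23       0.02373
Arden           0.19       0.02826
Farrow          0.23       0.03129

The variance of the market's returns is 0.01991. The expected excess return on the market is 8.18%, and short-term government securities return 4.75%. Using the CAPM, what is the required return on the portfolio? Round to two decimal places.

β_Zeller = 0.02559 / 0.01991 = 1.2853
β_Maddox = 0.01858 / 0.01991 = 0.9332
β_Ellery = 0.01757 / 0.01991 = 0.8825
β_Varden = 0.02373 / 0.01991 = 1.1919
β_Arden = 0.02826 / 0.01991 = 1.4194
β_Farrow = 0.03129 / 0.01991 = 1.5716
β_P = Σ w_i β_i = 0.10×1.2853 + 0.09×0.9332 + 0.16×0.8825 + 0.23×1.1919 + 0.19×1.4194 + 0.23×1.5716 = 1.2590
E(R_P) = R_f + β_P × MRP = 4.75% + 1.2590 × 8.18% = 15.05%

15.05%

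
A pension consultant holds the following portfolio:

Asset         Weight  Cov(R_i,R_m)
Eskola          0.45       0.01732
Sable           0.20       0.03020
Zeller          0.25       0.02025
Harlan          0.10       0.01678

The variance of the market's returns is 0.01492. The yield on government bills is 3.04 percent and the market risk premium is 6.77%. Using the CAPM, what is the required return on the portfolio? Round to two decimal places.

β_Eskola = 0.01732 / 0.01492 = 1.1609
β_Sable = 0.03020 / 0.01492 = 2.0241
β_Zeller = 0.02025 / 0.01492 = 1.3572
β_Harlan = 0.01678 / 0.01492 = 1.1247
β_P = Σ w_i β_i = 0.45×1.1609 + 0.20×2.0241 + 0.25×1.3572 + 0.10×1.1247 = 1.3790
E(R_P) = R_f + β_P × MRP = 3.04% + 1.3790 × 6.77% = 12.38%

12.38%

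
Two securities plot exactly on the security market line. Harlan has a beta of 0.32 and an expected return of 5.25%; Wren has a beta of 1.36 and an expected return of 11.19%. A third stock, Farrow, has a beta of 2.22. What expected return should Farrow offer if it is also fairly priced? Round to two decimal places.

MRP (SML slope) = (11.19% − 5.25%) / (1.36 − 0.32) = 5.94% / 1.04 = 5.7115%
R_f (intercept) = 5.25% − 0.32 × 5.7115% = 3.4223%
E(R_Farrow) = R_f + β × MRP = 3.4223% + 2.22 × 5.7115% = 16.10%

16.10%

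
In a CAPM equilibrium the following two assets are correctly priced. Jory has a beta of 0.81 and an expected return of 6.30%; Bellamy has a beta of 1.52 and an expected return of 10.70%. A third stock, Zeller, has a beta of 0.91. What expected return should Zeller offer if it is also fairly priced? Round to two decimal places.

MRP (SML slope) = (10.70% − 6.30%) / (1.52 − 0.81) = 4.40% / 0.71 = 6.1972%
R_f (intercept) = 6.30% − 0.81 × 6.1972% = 1.2803%
E(R_Zeller) = R_f + β × MRP = 1.2803% + 0.91 × 6.1972% = 6.92%

6.92%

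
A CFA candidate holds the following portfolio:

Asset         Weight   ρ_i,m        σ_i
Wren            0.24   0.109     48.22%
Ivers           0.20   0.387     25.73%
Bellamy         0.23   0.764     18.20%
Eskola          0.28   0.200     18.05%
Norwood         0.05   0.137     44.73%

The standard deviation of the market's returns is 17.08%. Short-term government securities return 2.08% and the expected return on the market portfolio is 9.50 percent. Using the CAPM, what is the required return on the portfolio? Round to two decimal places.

β_Wren = 0.109 × 48.22% / 17.08% = 0.3077
β_Ivers = 0.387 × 25.73% / 17.08% = 0.5830
β_Bellamy = 0.764 × 18.20% / 17.08% = 0.8141
β_Eskola = 0.200 × 18.05% / 17.08% = 0.2114
β_Norwood = 0.137 × 44.73% / 17.08% = 0.3588
β_P = Σ w_i β_i = 0.24×0.3077 + 0.20×0.5830 + 0.23×0.8141 + 0.28×0.2114 + 0.05×0.3588 = 0.4548
MRP = 9.50% − 2.08% = 7.42%
E(R_P) = R_f + β_P × MRP = 2.08% + 0.4548 × 7.42% = 5.45%

5.45%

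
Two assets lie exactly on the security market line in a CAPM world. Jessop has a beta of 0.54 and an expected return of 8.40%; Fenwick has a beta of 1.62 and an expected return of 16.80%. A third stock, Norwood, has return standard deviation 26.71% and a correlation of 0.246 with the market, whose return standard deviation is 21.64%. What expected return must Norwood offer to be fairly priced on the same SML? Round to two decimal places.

6.56%

MRP = (16.80% − 8.40%) / (1.62 − 0.54) = 7.7778%
R_f = 8.40% − 0.54 × 7.7778% = 4.2000%
β_Norwood = ρ·σ_i/σ_m = 0.246 × 26.71 / 21.64 = 0.3036
E(R_Norwood) = R_f + β × MRP = 4.2000% + 0.3036 × 7.7778% = 6.56%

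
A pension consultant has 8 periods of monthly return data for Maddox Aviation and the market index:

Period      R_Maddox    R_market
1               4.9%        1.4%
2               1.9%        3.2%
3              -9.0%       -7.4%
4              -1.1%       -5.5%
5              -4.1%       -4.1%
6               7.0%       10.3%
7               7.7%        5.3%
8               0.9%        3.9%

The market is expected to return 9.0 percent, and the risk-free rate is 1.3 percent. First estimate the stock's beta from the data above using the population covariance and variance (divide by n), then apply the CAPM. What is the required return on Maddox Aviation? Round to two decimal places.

7.64%

Mean R_i = (4.9 + 1.9 − 9.0 − 1.1 − 4.1 + 7.0 + 7.7 + 0.9) / 8 = 1.0250%
Mean R_m = (1.4 + 3.2 − 7.4 − 5.5 − 4.1 + 10.3 + 5.3 + 3.9) / 8 = 0.8875%
Σ(R_i − R̄_i)(R_m − R̄_m) = 211.5425  ⇒  Cov = 211.5425 / 8 = 26.4428
Σ(R_m − R̄_m)² = 257.1088  ⇒  Var(R_m) = 257.1088 / 8 = 32.1386
β = Cov / Var(R_m) = 26.4428 / 32.1386 = 0.8228
MRP = 9.0% − 1.3% = 7.70%
E(R) = R_f + β × MRP = 1.3% + 0.8228 × 7.7% = 7.64%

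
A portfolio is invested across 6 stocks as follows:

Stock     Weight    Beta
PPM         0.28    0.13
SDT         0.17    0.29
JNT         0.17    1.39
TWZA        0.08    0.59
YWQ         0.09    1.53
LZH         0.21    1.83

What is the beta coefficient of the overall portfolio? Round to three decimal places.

β_P = Σ w_i β_i = 0.28×0.13 + 0.17×0.29 + 0.17×1.39 + 0.08×0.59 + 0.09×1.53 + 0.21×1.83 = 0.8912

0.891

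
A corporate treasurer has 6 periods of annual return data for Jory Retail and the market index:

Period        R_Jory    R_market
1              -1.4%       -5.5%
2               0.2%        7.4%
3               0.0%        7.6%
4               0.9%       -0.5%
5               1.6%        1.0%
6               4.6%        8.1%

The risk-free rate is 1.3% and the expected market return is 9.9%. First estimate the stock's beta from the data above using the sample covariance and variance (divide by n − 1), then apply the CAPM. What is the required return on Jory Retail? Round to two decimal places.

Mean R_i = (-1.4 + 0.2 + 0.0 + 0.9 + 1.6 + 4.6) / 6 = 0.9833%
Mean R_m = (-5.5 + 7.4 + 7.6 − 0.5 + 1.0 + 8.1) / 6 = 3.0167%
Σ(R_i − R̄_i)(R_m − R̄_m) = 29.7917  ⇒  Cov = 29.7917 / 5 = 5.9583
Σ(R_m − R̄_m)² = 155.0283  ⇒  Var(R_m) = 155.0283 / 5 = 31.0057
β = Cov / Var(R_m) = 5.9583 / 31.0057 = 0.1922
MRP = 9.9% − 1.3% = 8.60%
E(R) = R_f + β × MRP = 1.3% + 0.1922 × 8.6% = 2.95%

2.95%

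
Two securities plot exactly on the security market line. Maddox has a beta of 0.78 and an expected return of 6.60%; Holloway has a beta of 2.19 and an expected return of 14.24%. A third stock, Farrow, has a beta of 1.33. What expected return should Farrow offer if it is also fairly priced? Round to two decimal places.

MRP (SML slope) = (14.24% − 6.60%) / (2.19 − 0.78) = 7.64% / 1.41 = 5.4184%
R_f (intercept) = 6.60% − 0.78 × 5.4184% = 2.3736%
E(R_Farrow) = R_f + β × MRP = 2.3736% + 1.33 × 5.4184% = 9.58%

9.58%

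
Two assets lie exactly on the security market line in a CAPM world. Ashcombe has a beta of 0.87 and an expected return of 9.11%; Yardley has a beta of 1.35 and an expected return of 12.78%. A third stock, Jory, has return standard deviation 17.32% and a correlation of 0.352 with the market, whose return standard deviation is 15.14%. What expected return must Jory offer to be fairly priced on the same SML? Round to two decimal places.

MRP = (12.78% − 9.11%) / (1.35 − 0.87) = 7.6458%
R_f = 9.11% − 0.87 × 7.6458% = 2.4582%
β_Jory = ρ·σ_i/σ_m = 0.352 × 17.32 / 15.14 = 0.4027
E(R_Jory) = R_f + β × MRP = 2.4582% + 0.4027 × 7.6458% = 5.54%

5.54%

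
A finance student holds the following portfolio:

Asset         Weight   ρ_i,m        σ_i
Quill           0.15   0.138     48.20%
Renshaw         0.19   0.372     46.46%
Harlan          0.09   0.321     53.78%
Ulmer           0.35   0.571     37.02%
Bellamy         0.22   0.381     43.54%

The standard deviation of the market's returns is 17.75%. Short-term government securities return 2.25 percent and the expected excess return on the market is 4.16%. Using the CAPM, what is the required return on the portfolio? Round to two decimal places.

β_Quill = 0.138 × 48.20% / 17.75% = 0.3747
β_Renshaw = 0.372 × 46.46% / 17.75% = 0.9737
β_Harlan = 0.321 × 53.78% / 17.75% = 0.9726
β_Ulmer = 0.571 × 37.02% / 17.75% = 1.1909
β_Bellamy = 0.381 × 43.54% / 17.75% = 0.9346
β_P = Σ w_i β_i = 0.15×0.3747 + 0.19×0.9737 + 0.09×0.9726 + 0.35×1.1909 + 0.22×0.9346 = 0.9512
E(R_P) = R_f + β_P × MRP = 2.25% + 0.9512 × 4.16% = 6.21%

6.21%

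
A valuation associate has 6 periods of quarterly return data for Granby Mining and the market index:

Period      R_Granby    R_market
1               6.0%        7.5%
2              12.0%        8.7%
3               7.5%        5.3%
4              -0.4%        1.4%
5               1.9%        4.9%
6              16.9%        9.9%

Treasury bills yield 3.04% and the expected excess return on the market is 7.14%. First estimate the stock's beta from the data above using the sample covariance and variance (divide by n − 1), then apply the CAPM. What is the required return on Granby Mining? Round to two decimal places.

Mean R_i = (6.0 + 12.0 + 7.5 − 0.4 + 1.9 + 16.9) / 6 = 7.3167%
Mean R_m = (7.5 + 8.7 + 5.3 + 1.4 + 4.9 + 9.9) / 6 = 6.2833%
Σ(R_i − R̄_i)(R_m − R̄_m) = 89.3717  ⇒  Cov = 89.3717 / 5 = 17.8743
Σ(R_m − R̄_m)² = 47.1283  ⇒  Var(R_m) = 47.1283 / 5 = 9.4257
β = Cov / Var(R_m) = 17.8743 / 9.4257 = 1.8963
E(R) = R_f + β × MRP = 3.04% + 1.8963 × 7.14% = 16.58%

16.58%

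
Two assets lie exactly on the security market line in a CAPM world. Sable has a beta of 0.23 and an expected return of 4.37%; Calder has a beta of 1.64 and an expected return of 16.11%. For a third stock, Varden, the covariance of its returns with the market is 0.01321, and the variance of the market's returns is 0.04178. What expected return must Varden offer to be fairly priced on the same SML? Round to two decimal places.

MRP = (16.11% − 4.37%) / (1.64 − 0.23) = 8.3262%
R_f = 4.37% − 0.23 × 8.3262% = 2.4550%
β_Varden = Cov / Var(R_m) = 0.01321 / 0.04178 = 0.3162
E(R_Varden) = R_f + β × MRP = 2.4550% + 0.3162 × 8.3262% = 5.09%

5.09%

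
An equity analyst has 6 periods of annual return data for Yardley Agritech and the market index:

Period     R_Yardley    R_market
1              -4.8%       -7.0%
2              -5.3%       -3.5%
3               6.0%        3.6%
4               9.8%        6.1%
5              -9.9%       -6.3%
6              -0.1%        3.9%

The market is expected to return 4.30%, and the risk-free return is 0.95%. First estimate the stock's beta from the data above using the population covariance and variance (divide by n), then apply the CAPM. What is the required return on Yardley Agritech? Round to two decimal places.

4.88%

Mean R_i = (-4.8 − 5.3 + 6.0 + 9.8 − 9.9 − 0.1) / 6 = -0.7167%
Mean R_m = (-7.0 − 3.5 + 3.6 + 6.1 − 6.3 + 3.9) / 6 = -0.5333%
Σ(R_i − R̄_i)(R_m − R̄_m) = 193.2167  ⇒  Cov = 193.2167 / 6 = 32.2028
Σ(R_m − R̄_m)² = 164.6133  ⇒  Var(R_m) = 164.6133 / 6 = 27.4356
β = Cov / Var(R_m) = 32.2028 / 27.4356 = 1.1738
MRP = 4.30% − 0.95% = 3.35%
E(R) = R_f + β × MRP = 0.95% + 1.1738 × 3.35% = 4.88%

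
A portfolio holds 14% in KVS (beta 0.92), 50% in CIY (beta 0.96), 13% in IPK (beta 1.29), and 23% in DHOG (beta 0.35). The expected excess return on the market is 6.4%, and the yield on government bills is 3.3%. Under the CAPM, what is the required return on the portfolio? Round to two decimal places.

β_P = Σ w_i β_i = 0.14×0.92 + 0.50×0.96 + 0.13×1.29 + 0.23×0.35 = 0.8570
E(R_P) = R_f + β_P × MRP = 3.3% + 0.8570 × 6.4% = 8.78%

8.78%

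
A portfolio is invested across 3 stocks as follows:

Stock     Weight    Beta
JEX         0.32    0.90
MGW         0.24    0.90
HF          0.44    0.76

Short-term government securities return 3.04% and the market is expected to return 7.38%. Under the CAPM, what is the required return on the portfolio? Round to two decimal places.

6.68%

β_P = Σ w_i β_i = 0.32×0.90 + 0.24×0.90 + 0.44×0.76 = 0.8384
MRP = 7.38% − 3.04% = 4.34%
E(R_P) = R_f + β_P × MRP = 3.04% + 0.8384 × 4.34% = 6.68%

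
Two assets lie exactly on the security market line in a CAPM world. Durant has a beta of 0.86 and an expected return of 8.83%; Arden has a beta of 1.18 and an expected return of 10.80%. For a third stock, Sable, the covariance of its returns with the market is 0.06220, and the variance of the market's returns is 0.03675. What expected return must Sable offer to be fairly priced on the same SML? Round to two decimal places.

MRP = (10.80% − 8.83%) / (1.18 − 0.86) = 6.1563%
R_f = 8.83% − 0.86 × 6.1563% = 3.5356%
β_Sable = Cov / Var(R_m) = 0.06220 / 0.03675 = 1.6925
E(R_Sable) = R_f + β × MRP = 3.5356% + 1.6925 × 6.1563% = 13.96%

13.96%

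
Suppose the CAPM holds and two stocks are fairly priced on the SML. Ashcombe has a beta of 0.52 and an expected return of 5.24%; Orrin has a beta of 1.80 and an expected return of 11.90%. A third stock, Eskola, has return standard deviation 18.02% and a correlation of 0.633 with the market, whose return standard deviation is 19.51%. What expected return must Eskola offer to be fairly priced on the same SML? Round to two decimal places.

5.58%

MRP = (11.90% − 5.24%) / (1.80 − 0.52) = 5.2031%
R_f = 5.24% − 0.52 × 5.2031% = 2.5344%
β_Eskola = ρ·σ_i/σ_m = 0.633 × 18.02 / 19.51 = 0.5847
E(R_Eskola) = R_f + β × MRP = 2.5344% + 0.5847 × 5.2031% = 5.58%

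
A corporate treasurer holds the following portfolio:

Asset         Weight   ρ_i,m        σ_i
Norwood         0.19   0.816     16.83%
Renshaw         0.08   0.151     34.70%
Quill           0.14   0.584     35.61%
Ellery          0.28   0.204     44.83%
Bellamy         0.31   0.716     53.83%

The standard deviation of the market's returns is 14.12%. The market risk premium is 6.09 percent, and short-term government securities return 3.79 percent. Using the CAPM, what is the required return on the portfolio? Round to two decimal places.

β_Norwood = 0.816 × 16.83% / 14.12% = 0.9726
β_Renshaw = 0.151 × 34.70% / 14.12% = 0.3711
β_Quill = 0.584 × 35.61% / 14.12% = 1.4728
β_Ellery = 0.204 × 44.83% / 14.12% = 0.6477
β_Bellamy = 0.716 × 53.83% / 14.12% = 2.7296
β_P = Σ w_i β_i = 0.19×0.9726 + 0.08×0.3711 + 0.14×1.4728 + 0.28×0.6477 + 0.31×2.7296 = 1.4482
E(R_P) = R_f + β_P × MRP = 3.79% + 1.4482 × 6.09% = 12.61%

12.61%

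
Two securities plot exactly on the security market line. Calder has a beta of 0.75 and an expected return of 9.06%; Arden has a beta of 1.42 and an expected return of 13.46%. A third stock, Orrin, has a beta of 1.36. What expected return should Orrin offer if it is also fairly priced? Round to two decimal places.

MRP (SML slope) = (13.46% − 9.06%) / (1.42 − 0.75) = 4.40% / 0.67 = 6.5672%
R_f (intercept) = 9.06% − 0.75 × 6.5672% = 4.1346%
E(R_Orrin) = R_f + β × MRP = 4.1346% + 1.36 × 6.5672% = 13.07%

13.07%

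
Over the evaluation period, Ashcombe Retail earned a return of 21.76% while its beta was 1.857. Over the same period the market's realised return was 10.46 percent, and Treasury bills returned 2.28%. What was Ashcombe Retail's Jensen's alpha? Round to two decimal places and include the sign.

Market excess return = 10.46% − 2.28% = 8.18%
CAPM benchmark = R_f + β(R_m − R_f) = 2.28% + 1.857 × 8.18% = 17.47026%
α = actual − benchmark = 21.76% − 17.47026% = +4.29%

+4.29%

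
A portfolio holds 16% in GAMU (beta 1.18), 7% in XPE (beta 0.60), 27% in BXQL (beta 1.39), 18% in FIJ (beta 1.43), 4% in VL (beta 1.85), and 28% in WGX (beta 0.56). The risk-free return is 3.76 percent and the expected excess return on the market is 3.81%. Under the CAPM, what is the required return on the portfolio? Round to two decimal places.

7.93%

β_P = Σ w_i β_i = 0.16×1.18 + 0.07×0.60 + 0.27×1.39 + 0.18×1.43 + 0.04×1.85 + 0.28×0.56 = 1.0943
E(R_P) = R_f + β_P × MRP = 3.76% + 1.0943 × 3.81% = 7.93%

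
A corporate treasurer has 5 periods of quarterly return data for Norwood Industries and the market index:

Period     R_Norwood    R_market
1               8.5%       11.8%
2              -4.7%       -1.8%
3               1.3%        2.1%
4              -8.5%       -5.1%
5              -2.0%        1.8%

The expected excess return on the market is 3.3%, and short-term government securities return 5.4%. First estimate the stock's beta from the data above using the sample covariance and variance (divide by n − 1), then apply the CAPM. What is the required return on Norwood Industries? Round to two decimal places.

Mean R_i = (8.5 − 4.7 + 1.3 − 8.5 − 2.0) / 5 = -1.0800%
Mean R_m = (11.8 − 1.8 + 2.1 − 5.1 + 1.8) / 5 = 1.7600%
Σ(R_i − R̄_i)(R_m − R̄_m) = 160.7440  ⇒  Cov = 160.7440 / 4 = 40.1860
Σ(R_m − R̄_m)² = 160.6520  ⇒  Var(R_m) = 160.6520 / 4 = 40.1630
β = Cov / Var(R_m) = 40.1860 / 40.1630 = 1.0006
E(R) = R_f + β × MRP = 5.4% + 1.0006 × 3.3% = 8.70%

8.70%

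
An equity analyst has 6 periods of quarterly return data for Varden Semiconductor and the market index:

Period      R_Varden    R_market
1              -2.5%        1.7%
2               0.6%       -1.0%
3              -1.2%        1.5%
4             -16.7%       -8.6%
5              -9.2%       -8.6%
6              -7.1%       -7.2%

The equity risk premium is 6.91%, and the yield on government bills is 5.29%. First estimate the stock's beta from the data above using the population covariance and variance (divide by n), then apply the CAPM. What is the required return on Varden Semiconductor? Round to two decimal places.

12.75%

Mean R_i = (-2.5 + 0.6 − 1.2 − 16.7 − 9.2 − 7.1) / 6 = -6.0167%
Mean R_m = (1.7 − 1.0 + 1.5 − 8.6 − 8.6 − 7.2) / 6 = -3.7000%
Σ(R_i − R̄_i)(R_m − R̄_m) = 133.6400  ⇒  Cov = 133.6400 / 6 = 22.2733
Σ(R_m − R̄_m)² = 123.7600  ⇒  Var(R_m) = 123.7600 / 6 = 20.6267
β = Cov / Var(R_m) = 22.2733 / 20.6267 = 1.0798
E(R) = R_f + β × MRP = 5.29% + 1.0798 × 6.91% = 12.75%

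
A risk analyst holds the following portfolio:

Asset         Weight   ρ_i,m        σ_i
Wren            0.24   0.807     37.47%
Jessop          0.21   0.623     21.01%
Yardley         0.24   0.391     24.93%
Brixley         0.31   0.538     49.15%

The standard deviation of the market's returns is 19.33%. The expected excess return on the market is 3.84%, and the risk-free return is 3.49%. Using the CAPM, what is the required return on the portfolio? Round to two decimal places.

β_Wren = 0.807 × 37.47% / 19.33% = 1.5643
β_Jessop = 0.623 × 21.01% / 19.33% = 0.6771
β_Yardley = 0.391 × 24.93% / 19.33% = 0.5043
β_Brixley = 0.538 × 49.15% / 19.33% = 1.3680
β_P = Σ w_i β_i = 0.24×1.5643 + 0.21×0.6771 + 0.24×0.5043 + 0.31×1.3680 = 1.0627
E(R_P) = R_f + β_P × MRP = 3.49% + 1.0627 × 3.84% = 7.57%

7.57%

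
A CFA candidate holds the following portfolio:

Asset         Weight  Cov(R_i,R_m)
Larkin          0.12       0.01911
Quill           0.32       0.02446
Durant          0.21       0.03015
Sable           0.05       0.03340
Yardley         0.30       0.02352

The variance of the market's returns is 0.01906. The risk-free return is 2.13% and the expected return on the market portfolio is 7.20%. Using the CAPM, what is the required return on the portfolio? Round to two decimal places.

8.83%

β_Larkin = 0.01911 / 0.01906 = 1.0026
β_Quill = 0.02446 / 0.01906 = 1.2833
β_Durant = 0.03015 / 0.01906 = 1.5818
β_Sable = 0.03340 / 0.01906 = 1.7524
β_Yardley = 0.02352 / 0.01906 = 1.2340
β_P = Σ w_i β_i = 0.12×1.0026 + 0.32×1.2833 + 0.21×1.5818 + 0.05×1.7524 + 0.30×1.2340 = 1.3210
MRP = 7.20% − 2.13% = 5.07%
E(R_P) = R_f + β_P × MRP = 2.13% + 1.3210 × 5.07% = 8.83%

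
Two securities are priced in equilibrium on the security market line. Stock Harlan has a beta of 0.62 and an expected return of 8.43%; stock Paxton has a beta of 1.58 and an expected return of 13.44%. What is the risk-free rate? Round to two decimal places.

Both satisfy E(R) = R_f + β·MRP, so the slope of the SML is
MRP = (13.44% − 8.43%) / (1.58 − 0.62) = 5.01% / 0.96 = 5.2188%
R_f = E(R_Harlan) − β_Harlan·MRP = 8.43% − 0.62 × 5.2188% = 5.1943%

5.19%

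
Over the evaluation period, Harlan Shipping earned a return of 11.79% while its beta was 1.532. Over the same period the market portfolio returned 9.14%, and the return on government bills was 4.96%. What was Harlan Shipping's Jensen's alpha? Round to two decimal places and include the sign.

+0.43%

Market excess return = 9.14% − 4.96% = 4.18%
CAPM benchmark = R_f + β(R_m − R_f) = 4.96% + 1.532 × 4.18% = 11.36376%
α = actual − benchmark = 11.79% − 11.36376% = +0.43%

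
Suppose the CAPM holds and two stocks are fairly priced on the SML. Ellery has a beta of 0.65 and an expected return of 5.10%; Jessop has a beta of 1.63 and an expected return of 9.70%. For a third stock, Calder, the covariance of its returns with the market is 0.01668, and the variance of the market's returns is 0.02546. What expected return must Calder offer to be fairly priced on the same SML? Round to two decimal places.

5.12%

MRP = (9.70% − 5.10%) / (1.63 − 0.65) = 4.6939%
R_f = 5.10% − 0.65 × 4.6939% = 2.0490%
β_Calder = Cov / Var(R_m) = 0.01668 / 0.02546 = 0.6551
E(R_Calder) = R_f + β × MRP = 2.0490% + 0.6551 × 4.6939% = 5.12%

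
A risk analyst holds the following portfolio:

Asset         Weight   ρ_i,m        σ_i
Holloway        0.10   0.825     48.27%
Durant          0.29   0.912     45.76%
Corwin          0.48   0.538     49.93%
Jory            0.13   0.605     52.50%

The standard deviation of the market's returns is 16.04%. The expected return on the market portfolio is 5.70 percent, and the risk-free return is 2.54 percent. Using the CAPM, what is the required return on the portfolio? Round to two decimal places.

9.06%

β_Holloway = 0.825 × 48.27% / 16.04% = 2.4827
β_Durant = 0.912 × 45.76% / 16.04% = 2.6018
β_Corwin = 0.538 × 49.93% / 16.04% = 1.6747
β_Jory = 0.605 × 52.50% / 16.04% = 1.9802
β_P = Σ w_i β_i = 0.10×2.4827 + 0.29×2.6018 + 0.48×1.6747 + 0.13×1.9802 = 2.0641
MRP = 5.70% − 2.54% = 3.16%
E(R_P) = R_f + β_P × MRP = 2.54% + 2.0641 × 3.16% = 9.06%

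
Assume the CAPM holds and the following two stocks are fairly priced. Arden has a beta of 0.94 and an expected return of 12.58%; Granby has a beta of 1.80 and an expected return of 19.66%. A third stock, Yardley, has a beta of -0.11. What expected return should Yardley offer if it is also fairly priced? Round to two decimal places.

3.94%

MRP (SML slope) = (19.66% − 12.58%) / (1.80 − 0.94) = 7.08% / 0.86 = 8.2326%
R_f (intercept) = 12.58% − 0.94 × 8.2326% = 4.8414%
E(R_Yardley) = R_f + β × MRP = 4.8414% + -0.11 × 8.2326% = 3.94%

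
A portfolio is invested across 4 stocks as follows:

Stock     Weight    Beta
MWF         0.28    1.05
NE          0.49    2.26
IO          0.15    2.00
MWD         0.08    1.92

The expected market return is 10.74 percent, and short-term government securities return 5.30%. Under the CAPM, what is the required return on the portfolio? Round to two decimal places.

15.39%

β_P = Σ w_i β_i = 0.28×1.05 + 0.49×2.26 + 0.15×2.00 + 0.08×1.92 = 1.8550
MRP = 10.74% − 5.30% = 5.44%
E(R_P) = R_f + β_P × MRP = 5.30% + 1.8550 × 5.44% = 15.39%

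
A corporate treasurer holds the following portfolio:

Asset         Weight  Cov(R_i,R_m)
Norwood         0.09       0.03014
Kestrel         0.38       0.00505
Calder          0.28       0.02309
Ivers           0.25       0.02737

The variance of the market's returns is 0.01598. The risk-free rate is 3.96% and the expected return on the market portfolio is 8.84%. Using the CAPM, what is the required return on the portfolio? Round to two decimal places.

9.44%

β_Norwood = 0.03014 / 0.01598 = 1.8861
β_Kestrel = 0.00505 / 0.01598 = 0.3160
β_Calder = 0.02309 / 0.01598 = 1.4449
β_Ivers = 0.02737 / 0.01598 = 1.7128
β_P = Σ w_i β_i = 0.09×1.8861 + 0.38×0.3160 + 0.28×1.4449 + 0.25×1.7128 = 1.1226
MRP = 8.84% − 3.96% = 4.88%
E(R_P) = R_f + β_P × MRP = 3.96% + 1.1226 × 4.88% = 9.44%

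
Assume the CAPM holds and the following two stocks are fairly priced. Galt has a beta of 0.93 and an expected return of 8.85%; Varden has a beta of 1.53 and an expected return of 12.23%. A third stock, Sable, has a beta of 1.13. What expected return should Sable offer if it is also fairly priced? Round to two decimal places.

9.98%

MRP (SML slope) = (12.23% − 8.85%) / (1.53 − 0.93) = 3.38% / 0.60 = 5.6333%
R_f (intercept) = 8.85% − 0.93 × 5.6333% = 3.6110%
E(R_Sable) = R_f + β × MRP = 3.6110% + 1.13 × 5.6333% = 9.98%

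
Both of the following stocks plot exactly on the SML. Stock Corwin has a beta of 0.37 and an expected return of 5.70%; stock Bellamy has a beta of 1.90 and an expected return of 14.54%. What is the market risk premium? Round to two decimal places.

Both satisfy E(R) = R_f + β·MRP, so the slope of the SML is
MRP = (14.54% − 5.70%) / (1.90 − 0.37) = 8.84% / 1.53 = 5.7778%

5.78%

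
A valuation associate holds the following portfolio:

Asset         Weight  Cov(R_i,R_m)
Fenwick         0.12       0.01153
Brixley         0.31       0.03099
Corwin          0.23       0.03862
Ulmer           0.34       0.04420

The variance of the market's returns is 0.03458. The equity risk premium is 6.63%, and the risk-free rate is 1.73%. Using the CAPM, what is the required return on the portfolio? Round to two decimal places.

8.42%

β_Fenwick = 0.01153 / 0.03458 = 0.3334
β_Brixley = 0.03099 / 0.03458 = 0.8962
β_Corwin = 0.03862 / 0.03458 = 1.1168
β_Ulmer = 0.04420 / 0.03458 = 1.2782
β_P = Σ w_i β_i = 0.12×0.3334 + 0.31×0.8962 + 0.23×1.1168 + 0.34×1.2782 = 1.0093
E(R_P) = R_f + β_P × MRP = 1.73% + 1.0093 × 6.63% = 8.42%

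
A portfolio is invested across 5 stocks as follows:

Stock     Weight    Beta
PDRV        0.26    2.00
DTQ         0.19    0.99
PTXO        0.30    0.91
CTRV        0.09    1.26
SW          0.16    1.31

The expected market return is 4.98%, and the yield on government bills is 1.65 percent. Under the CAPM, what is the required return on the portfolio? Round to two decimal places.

β_P = Σ w_i β_i = 0.26×2.00 + 0.19×0.99 + 0.30×0.91 + 0.09×1.26 + 0.16×1.31 = 1.3041
MRP = 4.98% − 1.65% = 3.33%
E(R_P) = R_f + β_P × MRP = 1.65% + 1.3041 × 3.33% = 5.99%

5.99%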